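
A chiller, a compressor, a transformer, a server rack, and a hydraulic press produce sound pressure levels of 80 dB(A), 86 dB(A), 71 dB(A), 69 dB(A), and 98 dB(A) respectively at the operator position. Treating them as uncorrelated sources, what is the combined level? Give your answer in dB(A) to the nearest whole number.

Incoherent sources combine by intensity addition: L_total = 10·log₁₀(Σ 10^(L_i/10)).
Σ 10^(L/10) = 10^(80/10) + 10^(86/10) + 10^(71/10) + 10^(69/10) + 10^(98/10) = 6.828e+09.
L_total = 10·log₁₀(6.828e+09) = 98.34 dB(A).

98 dB(A)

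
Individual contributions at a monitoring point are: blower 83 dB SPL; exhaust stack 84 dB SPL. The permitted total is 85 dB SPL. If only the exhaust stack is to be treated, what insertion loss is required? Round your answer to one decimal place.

3.3 dB

The untreated sources together contribute 10^(83/10) = 1.995e+08, i.e. 83.00 dB SPL.
The limit corresponds to 10^(85/10) = 3.162e+08; subtracting the fixed part leaves 1.167e+08 for the exhaust stack, i.e. 80.67 dB SPL.
Required insertion loss = 84 − 80.67 = 3.33 dB.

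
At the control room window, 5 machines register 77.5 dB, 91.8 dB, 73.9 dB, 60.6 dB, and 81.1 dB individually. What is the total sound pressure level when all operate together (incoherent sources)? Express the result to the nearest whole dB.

92 dB

Incoherent sources combine by intensity addition: L_total = 10·log₁₀(Σ 10^(L_i/10)).
Σ 10^(L/10) = 10^(77.5/10) + 10^(91.8/10) + 10^(73.9/10) + 10^(60.6/10) + 10^(81.1/10) = 1.724e+09.
L_total = 10·log₁₀(1.724e+09) = 92.37 dB.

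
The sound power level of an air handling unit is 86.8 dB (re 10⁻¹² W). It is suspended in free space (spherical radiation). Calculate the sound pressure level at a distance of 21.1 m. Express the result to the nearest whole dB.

49 dB

L_p = L_w − 10·log₁₀(4π·r²) with r = 21.1 m.
4π·r² = 5595 m², 10·log₁₀ of that is 37.478 dB.
L_p = 86.8 − 37.478 = 49.32 dB.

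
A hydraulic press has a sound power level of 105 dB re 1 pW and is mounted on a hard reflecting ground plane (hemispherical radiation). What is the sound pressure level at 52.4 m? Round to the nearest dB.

63 dB

Free-field hemispherical radiation: L_p = L_w − 10·log₁₀(2π·r²), r = 52.4 m.
2π·r² = 1.725e+04 m², 10·log₁₀ of that is 42.368 dB.
L_p = 105 − 42.368 = 62.63 dB.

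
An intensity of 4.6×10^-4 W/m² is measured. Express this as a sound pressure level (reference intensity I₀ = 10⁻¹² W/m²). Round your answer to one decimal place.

Dividing by I₀ shifts the exponent by 12: I/I₀ = 4.6×10^8.
L = 10·(0.6628 + 8) = 86.63 dB.

86.6 dB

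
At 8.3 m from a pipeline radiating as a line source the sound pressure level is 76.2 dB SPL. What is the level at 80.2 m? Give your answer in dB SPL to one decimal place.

For a line source, L₂ = L₁ − 10·log₁₀(r₂/r₁).
L₂ = 76.2 − 10·log₁₀(80.2/8.3) = 76.2 − 9.851 = 66.35 dB SPL.

66.3 dB SPL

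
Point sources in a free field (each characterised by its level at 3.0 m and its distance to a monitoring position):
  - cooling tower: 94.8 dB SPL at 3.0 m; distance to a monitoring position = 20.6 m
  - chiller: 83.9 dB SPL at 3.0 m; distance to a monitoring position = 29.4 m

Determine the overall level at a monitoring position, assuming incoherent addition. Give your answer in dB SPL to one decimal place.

78.2 dB SPL

Propagate each source to the receiver with L = L_ref − 20·log₁₀(r/r_ref), then add intensities.
cooling tower: 94.8 − 20·log₁₀(20.6/3.0) = 94.8 − 16.73 = 78.07 dB SPL.
chiller: 83.9 − 20·log₁₀(29.4/3.0) = 83.9 − 19.82 = 64.08 dB SPL.
Σ 10^(L/10) = 6.660e+07 → L_total = 10·log₁₀(6.660e+07) = 78.24 dB SPL.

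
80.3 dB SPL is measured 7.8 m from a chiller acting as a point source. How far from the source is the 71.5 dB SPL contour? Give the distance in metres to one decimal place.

Point-source spreading drops the level by 20·log₁₀(r₂/r₁); inverting, r₂/r₁ = 10^(ΔL/20).
r₂ = 7.8·10^((80.3−71.5)/20) = 7.8·10^(8.8/20) = 21.48 m.

21.5 m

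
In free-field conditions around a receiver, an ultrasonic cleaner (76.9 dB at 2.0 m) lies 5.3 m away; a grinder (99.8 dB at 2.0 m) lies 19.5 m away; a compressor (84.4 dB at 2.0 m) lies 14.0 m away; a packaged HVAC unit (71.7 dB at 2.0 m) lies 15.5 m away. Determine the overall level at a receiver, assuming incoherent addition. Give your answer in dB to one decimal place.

Propagate each source to the receiver with L = L_ref − 20·log₁₀(r/r_ref), then add intensities.
ultrasonic cleaner: 76.9 − 20·log₁₀(5.3/2.0) = 76.9 − 8.46 = 68.44 dB.
grinder: 99.8 − 20·log₁₀(19.5/2.0) = 99.8 − 19.78 = 80.02 dB.
compressor: 84.4 − 20·log₁₀(14.0/2.0) = 84.4 − 16.90 = 67.50 dB.
packaged HVAC unit: 71.7 − 20·log₁₀(15.5/2.0) = 71.7 − 17.79 = 53.91 dB.
Σ 10^(L/10) = 1.133e+08 → L_total = 10·log₁₀(1.133e+08) = 80.54 dB.

80.5 dB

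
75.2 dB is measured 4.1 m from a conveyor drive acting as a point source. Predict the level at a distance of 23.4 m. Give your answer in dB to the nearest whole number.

60 dB

Point-source attenuation: ΔL = 20·log₁₀(r₂/r₁) = 20·log₁₀(23.4/4.1) = 15.129 dB.
L₂ = 75.2 − 20·log₁₀(23.4/4.1) = 75.2 − 15.129 = 60.07 dB.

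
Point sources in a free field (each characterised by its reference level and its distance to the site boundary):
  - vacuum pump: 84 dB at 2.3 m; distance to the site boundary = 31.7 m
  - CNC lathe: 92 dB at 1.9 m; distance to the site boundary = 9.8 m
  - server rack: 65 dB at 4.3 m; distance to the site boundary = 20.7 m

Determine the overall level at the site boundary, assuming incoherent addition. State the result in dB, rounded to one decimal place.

Apply inverse-square spreading to bring every level to the receiver, then sum 10^(L/10).
vacuum pump: 84 − 20·log₁₀(31.7/2.3) = 84 − 22.79 = 61.21 dB.
CNC lathe: 92 − 20·log₁₀(9.8/1.9) = 92 − 14.25 = 77.75 dB.
server rack: 65 − 20·log₁₀(20.7/4.3) = 65 − 13.65 = 51.35 dB.
Σ 10^(L/10) = 6.103e+07 → L_total = 10·log₁₀(6.103e+07) = 77.86 dB.

77.9 dB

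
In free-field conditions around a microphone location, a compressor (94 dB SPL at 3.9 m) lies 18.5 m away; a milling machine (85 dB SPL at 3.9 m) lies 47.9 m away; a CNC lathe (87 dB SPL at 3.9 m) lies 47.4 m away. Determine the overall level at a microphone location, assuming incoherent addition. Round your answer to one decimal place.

80.7 dB SPL

Propagate each source to the receiver with L = L_ref − 20·log₁₀(r/r_ref), then add intensities.
compressor: 94 − 20·log₁₀(18.5/3.9) = 94 − 13.52 = 80.48 dB SPL.
milling machine: 85 − 20·log₁₀(47.9/3.9) = 85 − 21.79 = 63.21 dB SPL.
CNC lathe: 87 − 20·log₁₀(47.4/3.9) = 87 − 21.69 = 65.31 dB SPL.
Σ 10^(L/10) = 1.171e+08 → L_total = 10·log₁₀(1.171e+08) = 80.69 dB SPL.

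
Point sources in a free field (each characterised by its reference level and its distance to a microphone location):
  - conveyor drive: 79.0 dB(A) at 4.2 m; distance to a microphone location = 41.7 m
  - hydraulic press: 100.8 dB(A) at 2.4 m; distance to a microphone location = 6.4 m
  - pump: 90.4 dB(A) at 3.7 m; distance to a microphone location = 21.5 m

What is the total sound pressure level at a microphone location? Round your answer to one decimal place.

92.4 dB(A)

First find each source's level at the receiver (point-source: −20·log₁₀(r/r_ref)), then combine on an intensity basis.
conveyor drive: 79.0 − 20·log₁₀(41.7/4.2) = 79.0 − 19.94 = 59.06 dB(A).
hydraulic press: 100.8 − 20·log₁₀(6.4/2.4) = 100.8 − 8.52 = 92.28 dB(A).
pump: 90.4 − 20·log₁₀(21.5/3.7) = 90.4 − 15.28 = 75.12 dB(A).
Σ 10^(L/10) = 1.724e+09 → L_total = 10·log₁₀(1.724e+09) = 92.37 dB(A).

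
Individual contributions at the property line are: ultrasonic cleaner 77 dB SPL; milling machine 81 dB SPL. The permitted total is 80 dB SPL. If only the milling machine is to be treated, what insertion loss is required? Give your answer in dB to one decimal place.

4.0 dB

Fixed contribution from the other source: Σ 10^(L/10) = 10^(77/10) = 5.012e+07 (77.00 dB SPL).
The limit corresponds to 10^(80/10) = 1.000e+08; subtracting the fixed part leaves 4.988e+07 for the milling machine, i.e. 76.98 dB SPL.
Required insertion loss = 81 − 76.98 = 4.02 dB.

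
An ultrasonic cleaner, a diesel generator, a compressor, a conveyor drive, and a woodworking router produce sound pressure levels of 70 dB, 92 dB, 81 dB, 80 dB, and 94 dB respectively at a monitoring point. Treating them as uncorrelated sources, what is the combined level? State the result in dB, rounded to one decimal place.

For uncorrelated sources the intensities add, so convert each level to linear form, sum, and take 10·log₁₀ of the total.
Σ 10^(L/10) = 10^(70/10) + 10^(92/10) + 10^(81/10) + 10^(80/10) + 10^(94/10) = 4.333e+09.
L_total = 10·log₁₀(4.333e+09) = 96.37 dB.

96.4 dB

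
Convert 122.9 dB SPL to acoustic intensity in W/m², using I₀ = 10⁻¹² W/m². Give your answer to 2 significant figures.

I/I₀ = 10^(122.9/10) = 1.95e+12, so I = 1.95e+12 × 10⁻¹² W/m².

1.9 W/m²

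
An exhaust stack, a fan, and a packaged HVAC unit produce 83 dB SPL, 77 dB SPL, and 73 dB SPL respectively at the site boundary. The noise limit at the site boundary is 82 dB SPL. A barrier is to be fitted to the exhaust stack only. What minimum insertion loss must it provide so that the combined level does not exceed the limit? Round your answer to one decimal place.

3.5 dB

Everything except the exhaust stack sums to 10^(77/10) + 10^(73/10) = 7.007e+07 in linear terms, 78.46 dB SPL.
To meet 82 dB SPL overall, the treated exhaust stack may contribute at most 10^(82/10) − 7.007e+07 = 8.842e+07, i.e. 79.47 dB SPL.
So the exhaust stack must be reduced from 83 to 79.47 dB SPL: IL = 3.53 dB.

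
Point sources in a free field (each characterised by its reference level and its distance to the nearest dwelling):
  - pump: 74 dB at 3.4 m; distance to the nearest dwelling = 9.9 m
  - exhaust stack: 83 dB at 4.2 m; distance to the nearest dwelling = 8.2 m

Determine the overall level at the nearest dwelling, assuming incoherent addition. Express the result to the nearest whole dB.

First find each source's level at the receiver (point-source: −20·log₁₀(r/r_ref)), then combine on an intensity basis.
pump: 74 − 20·log₁₀(9.9/3.4) = 74 − 9.28 = 64.72 dB.
exhaust stack: 83 − 20·log₁₀(8.2/4.2) = 83 − 5.81 = 77.19 dB.
Σ 10^(L/10) = 5.531e+07 → L_total = 10·log₁₀(5.531e+07) = 77.43 dB.

77 dB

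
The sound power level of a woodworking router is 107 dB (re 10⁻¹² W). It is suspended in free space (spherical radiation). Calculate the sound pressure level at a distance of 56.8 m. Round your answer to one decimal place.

L_p = L_w − 10·log₁₀(4π·r²) with r = 56.8 m.
4π·r² = 4.054e+04 m², 10·log₁₀ of that is 46.079 dB.
L_p = 107 − 46.079 = 60.92 dB.

60.9 dB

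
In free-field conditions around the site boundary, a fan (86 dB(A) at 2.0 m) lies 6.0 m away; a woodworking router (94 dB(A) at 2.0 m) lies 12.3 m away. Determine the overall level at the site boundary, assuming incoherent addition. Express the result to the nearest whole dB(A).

80 dB(A)

Apply inverse-square spreading to bring every level to the receiver, then sum 10^(L/10).
fan: 86 − 20·log₁₀(6.0/2.0) = 86 − 9.54 = 76.46 dB(A).
woodworking router: 94 − 20·log₁₀(12.3/2.0) = 94 − 15.78 = 78.22 dB(A).
Σ 10^(L/10) = 1.106e+08 → L_total = 10·log₁₀(1.106e+08) = 80.44 dB(A).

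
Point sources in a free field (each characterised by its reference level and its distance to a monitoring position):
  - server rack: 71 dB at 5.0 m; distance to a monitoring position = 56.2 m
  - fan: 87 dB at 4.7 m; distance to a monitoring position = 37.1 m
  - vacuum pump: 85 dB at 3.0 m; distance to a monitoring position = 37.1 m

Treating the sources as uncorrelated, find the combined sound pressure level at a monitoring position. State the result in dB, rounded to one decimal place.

70.1 dB

Apply inverse-square spreading to bring every level to the receiver, then sum 10^(L/10).
server rack: 71 − 20·log₁₀(56.2/5.0) = 71 − 21.02 = 49.98 dB.
fan: 87 − 20·log₁₀(37.1/4.7) = 87 − 17.95 = 69.05 dB.
vacuum pump: 85 − 20·log₁₀(37.1/3.0) = 85 − 21.85 = 63.15 dB.
Σ 10^(L/10) = 1.021e+07 → L_total = 10·log₁₀(1.021e+07) = 70.09 dB.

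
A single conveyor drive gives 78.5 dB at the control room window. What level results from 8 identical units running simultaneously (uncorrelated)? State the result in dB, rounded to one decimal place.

With 8 equal, uncorrelated contributions the intensity is 8× that of one unit, giving a rise of 10·log₁₀ 8.
L_total = 78.5 + 10·log₁₀(8) = 78.5 + 9.031 = 87.53 dB.

87.5 dB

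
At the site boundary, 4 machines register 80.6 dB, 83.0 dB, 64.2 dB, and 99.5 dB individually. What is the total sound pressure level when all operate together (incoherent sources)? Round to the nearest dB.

100 dB

Incoherent sources combine by intensity addition: L_total = 10·log₁₀(Σ 10^(L_i/10)).
Σ 10^(L/10) = 10^(80.6/10) + 10^(83.0/10) + 10^(64.2/10) + 10^(99.5/10) = 9.229e+09.
L_total = 10·log₁₀(9.229e+09) = 99.65 dB.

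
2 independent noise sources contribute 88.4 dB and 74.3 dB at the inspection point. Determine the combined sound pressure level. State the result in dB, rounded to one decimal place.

Incoherent sources combine by intensity addition: L_total = 10·log₁₀(Σ 10^(L_i/10)).
Σ 10^(L/10) = 10^(88.4/10) + 10^(74.3/10) = 7.187e+08.
L_total = 10·log₁₀(7.187e+08) = 88.57 dB.

88.6 dB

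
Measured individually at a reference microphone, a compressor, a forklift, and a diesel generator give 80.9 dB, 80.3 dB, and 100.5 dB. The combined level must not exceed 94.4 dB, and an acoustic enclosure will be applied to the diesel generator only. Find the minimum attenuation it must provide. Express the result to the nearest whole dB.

The untreated sources together contribute 10^(80.9/10) + 10^(80.3/10) = 2.302e+08, i.e. 83.62 dB.
To meet 94.4 dB overall, the treated diesel generator may contribute at most 10^(94.4/10) − 2.302e+08 = 2.524e+09, i.e. 94.02 dB.
So the diesel generator must be reduced from 100.5 to 94.02 dB: IL = 6.48 dB.

6 dB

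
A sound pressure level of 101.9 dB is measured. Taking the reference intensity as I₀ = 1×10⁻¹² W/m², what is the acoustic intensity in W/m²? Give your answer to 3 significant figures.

I = I₀·10^(L/10) = 10⁻¹² × 10^(101.9/10) = 10^(-1.810).

0.0155 W/m²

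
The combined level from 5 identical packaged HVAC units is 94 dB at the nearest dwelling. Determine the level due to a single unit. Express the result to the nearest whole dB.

87 dB

5 equal contributions raise the level by 10·log₁₀ 5 = 6.990 dB, so each unit alone gives 94 − 6.990.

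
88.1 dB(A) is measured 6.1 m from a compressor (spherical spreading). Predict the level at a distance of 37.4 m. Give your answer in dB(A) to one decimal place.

Spherical spreading from a point source gives a 20·log₁₀(r₂/r₁) drop.
L₂ = 88.1 − 20·log₁₀(37.4/6.1) = 88.1 − 15.751 = 72.35 dB(A).

72.3 dB(A)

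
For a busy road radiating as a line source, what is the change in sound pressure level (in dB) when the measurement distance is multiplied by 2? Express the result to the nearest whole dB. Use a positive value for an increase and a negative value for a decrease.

-3 dB

With cylindrical spreading the level changes by −10·log₁₀(r₂/r₁).
ΔL = −10·log₁₀(2) = -3.01 dB.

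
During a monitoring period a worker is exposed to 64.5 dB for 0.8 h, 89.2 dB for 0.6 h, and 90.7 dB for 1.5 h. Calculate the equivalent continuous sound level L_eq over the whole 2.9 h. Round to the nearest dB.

89 dB

The energy average is taken in the linear domain: L_eq = 10·log₁₀[(Σ tᵢ·10^(Lᵢ/10))/T], T = 2.9 h.
Σ tᵢ·10^(Lᵢ/10) = 0.8·10^(64.5/10) + 0.6·10^(89.2/10) + 1.5·10^(90.7/10) = 2.264e+09.
L_eq = 10·log₁₀(2.264e+09/2.9) = 88.92 dB.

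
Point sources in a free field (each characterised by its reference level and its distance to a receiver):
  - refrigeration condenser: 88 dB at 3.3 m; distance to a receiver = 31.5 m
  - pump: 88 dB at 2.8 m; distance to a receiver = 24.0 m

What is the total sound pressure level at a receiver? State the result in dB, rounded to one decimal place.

Apply inverse-square spreading to bring every level to the receiver, then sum 10^(L/10).
refrigeration condenser: 88 − 20·log₁₀(31.5/3.3) = 88 − 19.60 = 68.40 dB.
pump: 88 − 20·log₁₀(24.0/2.8) = 88 − 18.66 = 69.34 dB.
Σ 10^(L/10) = 1.551e+07 → L_total = 10·log₁₀(1.551e+07) = 71.91 dB.

71.9 dB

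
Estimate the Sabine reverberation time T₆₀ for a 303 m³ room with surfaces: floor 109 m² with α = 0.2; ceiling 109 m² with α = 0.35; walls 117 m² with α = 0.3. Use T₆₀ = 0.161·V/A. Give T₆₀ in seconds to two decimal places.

A = Σ Sᵢαᵢ = 109·0.2 + 109·0.35 + 117·0.3 = 95.05 m².
T₆₀ = 0.161 × 303 / 95.05 = 0.513 s.

0.51 s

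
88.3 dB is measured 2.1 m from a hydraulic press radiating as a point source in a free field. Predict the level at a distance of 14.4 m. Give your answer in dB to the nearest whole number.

72 dB

Spherical spreading from a point source gives a 20·log₁₀(r₂/r₁) drop.
L₂ = 88.3 − 20·log₁₀(14.4/2.1) = 88.3 − 16.723 = 71.58 dB.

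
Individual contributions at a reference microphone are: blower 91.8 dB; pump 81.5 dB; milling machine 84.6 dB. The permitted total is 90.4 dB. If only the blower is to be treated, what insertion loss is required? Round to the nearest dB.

4 dB

Everything except the blower sums to 10^(81.5/10) + 10^(84.6/10) = 4.297e+08 in linear terms, 86.33 dB.
To meet 90.4 dB overall, the treated blower may contribute at most 10^(90.4/10) − 4.297e+08 = 6.668e+08, i.e. 88.24 dB.
So the blower must be reduced from 91.8 to 88.24 dB: IL = 3.56 dB.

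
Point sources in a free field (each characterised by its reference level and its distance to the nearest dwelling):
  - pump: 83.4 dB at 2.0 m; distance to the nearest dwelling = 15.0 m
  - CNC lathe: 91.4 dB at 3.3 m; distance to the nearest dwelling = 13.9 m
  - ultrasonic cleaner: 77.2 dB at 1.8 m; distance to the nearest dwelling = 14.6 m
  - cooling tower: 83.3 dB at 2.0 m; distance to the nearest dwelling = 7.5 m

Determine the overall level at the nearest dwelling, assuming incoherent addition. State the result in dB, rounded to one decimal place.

79.9 dB

Apply inverse-square spreading to bring every level to the receiver, then sum 10^(L/10).
pump: 83.4 − 20·log₁₀(15.0/2.0) = 83.4 − 17.50 = 65.90 dB.
CNC lathe: 91.4 − 20·log₁₀(13.9/3.3) = 91.4 − 12.49 = 78.91 dB.
ultrasonic cleaner: 77.2 − 20·log₁₀(14.6/1.8) = 77.2 − 18.18 = 59.02 dB.
cooling tower: 83.3 − 20·log₁₀(7.5/2.0) = 83.3 − 11.48 = 71.82 dB.
Σ 10^(L/10) = 9.769e+07 → L_total = 10·log₁₀(9.769e+07) = 79.90 dB.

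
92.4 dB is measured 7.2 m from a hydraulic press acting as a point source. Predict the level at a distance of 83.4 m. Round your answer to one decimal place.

Spherical spreading from a point source gives a 20·log₁₀(r₂/r₁) drop.
L₂ = 92.4 − 20·log₁₀(83.4/7.2) = 92.4 − 21.277 = 71.12 dB.

71.1 dB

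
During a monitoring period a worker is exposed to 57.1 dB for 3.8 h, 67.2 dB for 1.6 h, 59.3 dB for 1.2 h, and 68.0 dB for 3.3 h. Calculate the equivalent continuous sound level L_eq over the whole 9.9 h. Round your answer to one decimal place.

L_eq = 10·log₁₀[(1/T)·Σ tᵢ·10^(Lᵢ/10)] with T = 9.9 h.
Σ tᵢ·10^(Lᵢ/10) = 3.8·10^(57.1/10) + 1.6·10^(67.2/10) + 1.2·10^(59.3/10) + 3.3·10^(68.0/10) = 3.219e+07.
L_eq = 10·log₁₀(3.219e+07/9.9) = 65.12 dB.

65.1 dB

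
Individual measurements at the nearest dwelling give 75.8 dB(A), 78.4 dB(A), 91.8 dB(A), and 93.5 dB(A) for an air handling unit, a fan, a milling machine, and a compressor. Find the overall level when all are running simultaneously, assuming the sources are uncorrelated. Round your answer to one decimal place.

95.9 dB(A)

For uncorrelated sources the intensities add, so convert each level to linear form, sum, and take 10·log₁₀ of the total.
Σ 10^(L/10) = 10^(75.8/10) + 10^(78.4/10) + 10^(91.8/10) + 10^(93.5/10) = 3.859e+09.
L_total = 10·log₁₀(3.859e+09) = 95.87 dB(A).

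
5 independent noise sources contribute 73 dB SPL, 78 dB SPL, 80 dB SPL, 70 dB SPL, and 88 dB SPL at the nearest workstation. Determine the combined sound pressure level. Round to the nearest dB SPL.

Incoherent sources combine by intensity addition: L_total = 10·log₁₀(Σ 10^(L_i/10)).
Σ 10^(L/10) = 10^(73/10) + 10^(78/10) + 10^(80/10) + 10^(70/10) + 10^(88/10) = 8.240e+08.
L_total = 10·log₁₀(8.240e+08) = 89.16 dB SPL.

89 dB SPL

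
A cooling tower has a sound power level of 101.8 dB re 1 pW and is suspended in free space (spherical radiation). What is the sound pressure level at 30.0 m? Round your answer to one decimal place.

L_p = L_w − 10·log₁₀(4π·r²) with r = 30.0 m.
4π·r² = 1.131e+04 m², 10·log₁₀ of that is 40.535 dB.
L_p = 101.8 − 40.535 = 61.27 dB.

61.3 dB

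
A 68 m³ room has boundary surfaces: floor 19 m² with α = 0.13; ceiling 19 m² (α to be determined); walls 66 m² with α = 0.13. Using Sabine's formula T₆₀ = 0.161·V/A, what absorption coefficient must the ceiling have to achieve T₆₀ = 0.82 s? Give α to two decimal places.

A = 0.161·V/T₆₀ = 0.161·68/0.82 = 13.35 m² sabins.
Absorption from the other surfaces = 19·0.13 + 66·0.13 = 11.05 m², so the ceiling must supply 2.30 m² over 19 m².
α = 2.30/19 = 0.121.

0.12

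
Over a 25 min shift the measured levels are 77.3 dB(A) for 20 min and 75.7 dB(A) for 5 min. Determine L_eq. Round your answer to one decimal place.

77.0 dB(A)

Weight each interval's intensity by its duration and average over T = 25 min:
Σ tᵢ·10^(Lᵢ/10) = 20·10^(77.3/10) + 5·10^(75.7/10) = 1.260e+09.
L_eq = 10·log₁₀(1.260e+09/25) = 77.02 dB(A).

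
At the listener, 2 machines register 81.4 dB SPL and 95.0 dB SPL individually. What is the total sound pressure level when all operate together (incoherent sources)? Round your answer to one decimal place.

For uncorrelated sources the intensities add, so convert each level to linear form, sum, and take 10·log₁₀ of the total.
Σ 10^(L/10) = 10^(81.4/10) + 10^(95.0/10) = 3.300e+09.
L_total = 10·log₁₀(3.300e+09) = 95.19 dB SPL.

95.2 dB SPL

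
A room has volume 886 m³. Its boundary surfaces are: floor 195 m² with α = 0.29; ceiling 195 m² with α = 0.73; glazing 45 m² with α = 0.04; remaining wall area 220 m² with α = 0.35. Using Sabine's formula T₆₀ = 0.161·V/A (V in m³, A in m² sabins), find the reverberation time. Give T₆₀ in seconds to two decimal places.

Total absorption A = 195·0.29 + 195·0.73 + 45·0.04 + 220·0.35 = 277.70 m² sabins.
T₆₀ = 0.161 × 886 / 277.70 = 0.514 s.

0.51 s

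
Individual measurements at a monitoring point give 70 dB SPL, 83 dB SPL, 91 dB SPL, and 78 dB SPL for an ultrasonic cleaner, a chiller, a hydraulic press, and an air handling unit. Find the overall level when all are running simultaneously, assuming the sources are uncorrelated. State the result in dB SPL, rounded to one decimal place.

For uncorrelated sources the intensities add, so convert each level to linear form, sum, and take 10·log₁₀ of the total.
Σ 10^(L/10) = 10^(70/10) + 10^(83/10) + 10^(91/10) + 10^(78/10) = 1.532e+09.
L_total = 10·log₁₀(1.532e+09) = 91.85 dB SPL.

91.9 dB SPL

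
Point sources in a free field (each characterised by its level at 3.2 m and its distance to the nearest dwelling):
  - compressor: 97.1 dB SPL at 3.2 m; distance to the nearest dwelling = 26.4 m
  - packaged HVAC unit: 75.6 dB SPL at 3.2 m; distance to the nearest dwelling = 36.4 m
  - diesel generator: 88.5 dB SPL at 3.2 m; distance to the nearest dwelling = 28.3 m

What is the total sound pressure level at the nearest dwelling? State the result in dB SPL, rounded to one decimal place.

First find each source's level at the receiver (point-source: −20·log₁₀(r/r_ref)), then combine on an intensity basis.
compressor: 97.1 − 20·log₁₀(26.4/3.2) = 97.1 − 18.33 = 78.77 dB SPL.
packaged HVAC unit: 75.6 − 20·log₁₀(36.4/3.2) = 75.6 − 21.12 = 54.48 dB SPL.
diesel generator: 88.5 − 20·log₁₀(28.3/3.2) = 88.5 − 18.93 = 69.57 dB SPL.
Σ 10^(L/10) = 8.468e+07 → L_total = 10·log₁₀(8.468e+07) = 79.28 dB SPL.

79.3 dB SPL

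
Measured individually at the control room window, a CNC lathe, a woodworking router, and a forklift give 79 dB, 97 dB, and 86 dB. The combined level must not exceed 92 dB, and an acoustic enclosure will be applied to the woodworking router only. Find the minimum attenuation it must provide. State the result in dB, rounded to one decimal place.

Fixed contribution from the other sources: Σ 10^(L/10) = 10^(79/10) + 10^(86/10) = 4.775e+08 (86.79 dB).
The limit corresponds to 10^(92/10) = 1.585e+09; subtracting the fixed part leaves 1.107e+09 for the woodworking router, i.e. 90.44 dB.
Required insertion loss = 97 − 90.44 = 6.56 dB.

6.6 dB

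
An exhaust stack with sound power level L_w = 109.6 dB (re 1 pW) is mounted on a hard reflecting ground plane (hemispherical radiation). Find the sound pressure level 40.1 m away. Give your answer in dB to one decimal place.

69.6 dB

L_p = L_w − 10·log₁₀(2π·r²) with r = 40.1 m.
2π·r² = 1.01e+04 m², 10·log₁₀ of that is 40.045 dB.
L_p = 109.6 − 40.045 = 69.56 dB.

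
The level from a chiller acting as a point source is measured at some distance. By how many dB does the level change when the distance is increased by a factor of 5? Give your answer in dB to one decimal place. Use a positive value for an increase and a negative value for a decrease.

-14.0 dB

A point source loses 6 dB per doubling of distance; generally ΔL = −20·log₁₀(r₂/r₁).
ΔL = −20·log₁₀(5) = -13.98 dB.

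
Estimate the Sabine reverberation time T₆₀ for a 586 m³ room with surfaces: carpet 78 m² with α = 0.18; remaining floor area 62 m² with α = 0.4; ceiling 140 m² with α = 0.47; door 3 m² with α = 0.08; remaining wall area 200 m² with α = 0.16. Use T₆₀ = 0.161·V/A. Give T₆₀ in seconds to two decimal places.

Total absorption A = 78·0.18 + 62·0.4 + 140·0.47 + 3·0.08 + 200·0.16 = 136.88 m² sabins.
T₆₀ = 0.161 × 586 / 136.88 = 0.689 s.

0.69 s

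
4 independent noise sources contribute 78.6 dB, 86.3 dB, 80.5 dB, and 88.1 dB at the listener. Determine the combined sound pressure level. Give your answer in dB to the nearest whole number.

91 dB

Incoherent sources combine by intensity addition: L_total = 10·log₁₀(Σ 10^(L_i/10)).
Σ 10^(L/10) = 10^(78.6/10) + 10^(86.3/10) + 10^(80.5/10) + 10^(88.1/10) = 1.257e+09.
L_total = 10·log₁₀(1.257e+09) = 90.99 dB.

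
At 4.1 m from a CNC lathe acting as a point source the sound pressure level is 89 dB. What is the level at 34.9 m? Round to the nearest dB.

70 dB

Point-source attenuation: ΔL = 20·log₁₀(r₂/r₁) = 20·log₁₀(34.9/4.1) = 18.601 dB.
L₂ = 89 − 20·log₁₀(34.9/4.1) = 89 − 18.601 = 70.40 dB.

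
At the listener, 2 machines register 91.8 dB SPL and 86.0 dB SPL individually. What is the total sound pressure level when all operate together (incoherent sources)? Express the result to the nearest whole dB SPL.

93 dB SPL

For uncorrelated sources the intensities add, so convert each level to linear form, sum, and take 10·log₁₀ of the total.
Σ 10^(L/10) = 10^(91.8/10) + 10^(86.0/10) = 1.912e+09.
L_total = 10·log₁₀(1.912e+09) = 92.81 dB SPL.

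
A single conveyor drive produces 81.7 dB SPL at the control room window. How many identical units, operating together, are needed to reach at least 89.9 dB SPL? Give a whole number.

7

The shortfall is 89.9 − 81.7 = 8.2 dB, and N units add 10·log₁₀ N, so need 10·log₁₀ N ≥ 8.2.
N ≥ 10^(8.2/10) = 6.607, so N = 7.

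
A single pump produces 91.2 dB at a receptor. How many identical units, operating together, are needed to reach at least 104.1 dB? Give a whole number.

20

Need L₁ + 10·log₁₀ N ≥ 104.1, i.e. log₁₀ N ≥ 1.29.
N ≥ 10^(12.9/10) = 19.498, so N = 20.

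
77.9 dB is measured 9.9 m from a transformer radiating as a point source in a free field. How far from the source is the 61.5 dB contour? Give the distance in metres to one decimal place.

65.4 m

Point-source spreading drops the level by 20·log₁₀(r₂/r₁); inverting, r₂/r₁ = 10^(ΔL/20).
r₂ = 9.9·10^((77.9−61.5)/20) = 9.9·10^(16.4/20) = 65.41 m.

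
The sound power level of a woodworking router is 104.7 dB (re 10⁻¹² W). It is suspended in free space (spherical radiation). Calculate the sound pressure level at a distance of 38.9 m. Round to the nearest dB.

62 dB

Free-field spherical radiation: L_p = L_w − 10·log₁₀(4π·r²), r = 38.9 m.
4π·r² = 1.902e+04 m², 10·log₁₀ of that is 42.791 dB.
L_p = 104.7 − 42.791 = 61.91 dB.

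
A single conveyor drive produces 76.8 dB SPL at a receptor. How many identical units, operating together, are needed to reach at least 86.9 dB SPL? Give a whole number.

The shortfall is 86.9 − 76.8 = 10.1 dB, and N units add 10·log₁₀ N, so need 10·log₁₀ N ≥ 10.1.
N ≥ 10^(10.1/10) = 10.233, so N = 11.

11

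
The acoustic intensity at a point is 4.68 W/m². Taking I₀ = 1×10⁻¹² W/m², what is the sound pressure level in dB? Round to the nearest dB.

127 dB

I/I₀ = 4.68/10⁻¹² = 4.68×10^12, and L = 10·log₁₀(I/I₀).
L = 10·(0.6702 + 12) = 126.70 dB.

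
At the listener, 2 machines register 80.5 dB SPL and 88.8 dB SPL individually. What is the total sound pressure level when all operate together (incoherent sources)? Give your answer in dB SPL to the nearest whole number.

Incoherent sources combine by intensity addition: L_total = 10·log₁₀(Σ 10^(L_i/10)).
Σ 10^(L/10) = 10^(80.5/10) + 10^(88.8/10) = 8.708e+08.
L_total = 10·log₁₀(8.708e+08) = 89.40 dB SPL.

89 dB SPL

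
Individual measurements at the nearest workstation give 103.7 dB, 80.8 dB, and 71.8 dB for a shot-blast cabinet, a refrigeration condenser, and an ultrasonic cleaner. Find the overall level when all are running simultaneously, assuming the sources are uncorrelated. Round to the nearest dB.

104 dB

Incoherent sources combine by intensity addition: L_total = 10·log₁₀(Σ 10^(L_i/10)).
Σ 10^(L/10) = 10^(103.7/10) + 10^(80.8/10) + 10^(71.8/10) = 2.358e+10.
L_total = 10·log₁₀(2.358e+10) = 103.73 dB.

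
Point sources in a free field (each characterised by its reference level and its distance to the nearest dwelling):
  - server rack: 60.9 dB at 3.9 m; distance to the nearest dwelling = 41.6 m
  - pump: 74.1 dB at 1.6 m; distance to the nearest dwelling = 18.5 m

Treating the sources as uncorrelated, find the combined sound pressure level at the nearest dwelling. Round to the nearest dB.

53 dB

Propagate each source to the receiver with L = L_ref − 20·log₁₀(r/r_ref), then add intensities.
server rack: 60.9 − 20·log₁₀(41.6/3.9) = 60.9 − 20.56 = 40.34 dB.
pump: 74.1 − 20·log₁₀(18.5/1.6) = 74.1 − 21.26 = 52.84 dB.
Σ 10^(L/10) = 2.031e+05 → L_total = 10·log₁₀(2.031e+05) = 53.08 dB.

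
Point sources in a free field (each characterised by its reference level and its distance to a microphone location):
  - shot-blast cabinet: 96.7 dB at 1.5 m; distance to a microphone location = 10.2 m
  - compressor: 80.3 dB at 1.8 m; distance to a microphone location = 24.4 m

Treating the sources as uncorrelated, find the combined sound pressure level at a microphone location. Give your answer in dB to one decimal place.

80.1 dB

First find each source's level at the receiver (point-source: −20·log₁₀(r/r_ref)), then combine on an intensity basis.
shot-blast cabinet: 96.7 − 20·log₁₀(10.2/1.5) = 96.7 − 16.65 = 80.05 dB.
compressor: 80.3 − 20·log₁₀(24.4/1.8) = 80.3 − 22.64 = 57.66 dB.
Σ 10^(L/10) = 1.017e+08 → L_total = 10·log₁₀(1.017e+08) = 80.07 dB.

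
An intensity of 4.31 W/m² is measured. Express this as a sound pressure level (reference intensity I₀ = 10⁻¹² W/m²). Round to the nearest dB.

I/I₀ = 4.31/10⁻¹² = 4.31×10^12, and L = 10·log₁₀(I/I₀).
L = 10·(0.6345 + 12) = 126.34 dB.

126 dB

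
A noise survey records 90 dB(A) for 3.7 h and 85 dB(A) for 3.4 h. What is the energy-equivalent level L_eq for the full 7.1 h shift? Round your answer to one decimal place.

Weight each interval's intensity by its duration and average over T = 7.1 h:
Σ tᵢ·10^(Lᵢ/10) = 3.7·10^(90/10) + 3.4·10^(85/10) = 4.775e+09.
L_eq = 10·log₁₀(4.775e+09/7.1) = 88.28 dB(A).

88.3 dB(A)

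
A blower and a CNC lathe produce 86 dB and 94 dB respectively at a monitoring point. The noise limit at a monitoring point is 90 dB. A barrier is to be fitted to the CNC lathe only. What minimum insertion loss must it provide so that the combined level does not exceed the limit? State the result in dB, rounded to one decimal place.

Fixed contribution from the other source: Σ 10^(L/10) = 10^(86/10) = 3.981e+08 (86.00 dB).
To meet 90 dB overall, the treated CNC lathe may contribute at most 10^(90/10) − 3.981e+08 = 6.019e+08, i.e. 87.80 dB.
Required insertion loss = 94 − 87.80 = 6.20 dB.

6.2 dB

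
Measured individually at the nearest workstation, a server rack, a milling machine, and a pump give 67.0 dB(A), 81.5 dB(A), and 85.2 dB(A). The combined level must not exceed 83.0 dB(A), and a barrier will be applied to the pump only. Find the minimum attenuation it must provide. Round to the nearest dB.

8 dB

The untreated sources together contribute 10^(67.0/10) + 10^(81.5/10) = 1.463e+08, i.e. 81.65 dB(A).
To meet 83.0 dB(A) overall, the treated pump may contribute at most 10^(83.0/10) − 1.463e+08 = 5.326e+07, i.e. 77.26 dB(A).
So the pump must be reduced from 85.2 to 77.26 dB(A): IL = 7.94 dB.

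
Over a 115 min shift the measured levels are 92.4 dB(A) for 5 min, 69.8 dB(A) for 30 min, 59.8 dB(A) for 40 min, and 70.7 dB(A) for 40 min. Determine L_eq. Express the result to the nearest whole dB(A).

79 dB(A)

Weight each interval's intensity by its duration and average over T = 115 min:
Σ tᵢ·10^(Lᵢ/10) = 5·10^(92.4/10) + 30·10^(69.8/10) + 40·10^(59.8/10) + 40·10^(70.7/10) = 9.484e+09.
L_eq = 10·log₁₀(9.484e+09/115) = 79.16 dB(A).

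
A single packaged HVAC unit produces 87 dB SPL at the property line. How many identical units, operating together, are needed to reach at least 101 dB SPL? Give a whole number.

Need L₁ + 10·log₁₀ N ≥ 101, i.e. log₁₀ N ≥ 1.40.
N ≥ 10^(14.0/10) = 25.119, so N = 26.

26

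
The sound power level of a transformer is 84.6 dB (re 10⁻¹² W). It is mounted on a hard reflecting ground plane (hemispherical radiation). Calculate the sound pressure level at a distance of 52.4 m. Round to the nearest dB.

42 dB

Free-field hemispherical radiation: L_p = L_w − 10·log₁₀(2π·r²), r = 52.4 m.
2π·r² = 1.725e+04 m², 10·log₁₀ of that is 42.368 dB.
L_p = 84.6 − 42.368 = 42.23 dB.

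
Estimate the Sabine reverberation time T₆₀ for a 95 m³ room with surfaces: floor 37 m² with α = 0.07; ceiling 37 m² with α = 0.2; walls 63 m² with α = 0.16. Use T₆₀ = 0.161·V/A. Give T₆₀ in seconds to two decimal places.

0.76 s

A = Σ Sᵢαᵢ = 37·0.07 + 37·0.2 + 63·0.16 = 20.07 m².
T₆₀ = 0.161·V/A = 0.161·95/20.07 = 0.762 s.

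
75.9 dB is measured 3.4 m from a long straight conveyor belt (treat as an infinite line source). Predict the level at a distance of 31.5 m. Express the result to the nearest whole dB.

66 dB

Cylindrical spreading from a line source gives a 10·log₁₀(r₂/r₁) drop.
L₂ = 75.9 − 10·log₁₀(31.5/3.4) = 75.9 − 9.668 = 66.23 dB.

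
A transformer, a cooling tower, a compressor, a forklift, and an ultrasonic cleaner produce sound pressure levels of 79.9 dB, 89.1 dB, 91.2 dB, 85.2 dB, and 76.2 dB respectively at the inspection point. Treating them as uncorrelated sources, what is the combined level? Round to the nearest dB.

For uncorrelated sources the intensities add, so convert each level to linear form, sum, and take 10·log₁₀ of the total.
Σ 10^(L/10) = 10^(79.9/10) + 10^(89.1/10) + 10^(91.2/10) + 10^(85.2/10) + 10^(76.2/10) = 2.602e+09.
L_total = 10·log₁₀(2.602e+09) = 94.15 dB.

94 dB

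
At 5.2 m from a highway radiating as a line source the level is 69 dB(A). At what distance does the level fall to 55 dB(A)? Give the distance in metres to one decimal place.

130.6 m

For a line source L₁ − L₂ = 10·log₁₀(r₂/r₁), so r₂ = r₁·10^((L₁−L₂)/10).
r₂ = 5.2·10^((69−55)/10) = 5.2·10^(14.0/10) = 130.62 m.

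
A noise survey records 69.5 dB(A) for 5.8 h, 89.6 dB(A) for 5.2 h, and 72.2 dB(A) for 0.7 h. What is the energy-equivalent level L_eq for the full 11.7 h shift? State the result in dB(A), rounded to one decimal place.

The energy average is taken in the linear domain: L_eq = 10·log₁₀[(Σ tᵢ·10^(Lᵢ/10))/T], T = 11.7 h.
Σ tᵢ·10^(Lᵢ/10) = 5.8·10^(69.5/10) + 5.2·10^(89.6/10) + 0.7·10^(72.2/10) = 4.806e+09.
L_eq = 10·log₁₀(4.806e+09/11.7) = 86.14 dB(A).

86.1 dB(A)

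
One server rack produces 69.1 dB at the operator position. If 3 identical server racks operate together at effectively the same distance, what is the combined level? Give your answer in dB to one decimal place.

73.9 dB

N identical incoherent sources raise the level by 10·log₁₀ N.
L_total = 69.1 + 10·log₁₀(3) = 69.1 + 4.771 = 73.87 dB.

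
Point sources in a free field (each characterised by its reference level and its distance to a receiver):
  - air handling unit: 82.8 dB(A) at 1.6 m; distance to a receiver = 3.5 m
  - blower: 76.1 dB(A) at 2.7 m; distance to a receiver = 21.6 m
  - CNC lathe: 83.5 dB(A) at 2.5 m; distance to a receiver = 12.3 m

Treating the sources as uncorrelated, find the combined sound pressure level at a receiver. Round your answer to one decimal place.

77.0 dB(A)

Apply inverse-square spreading to bring every level to the receiver, then sum 10^(L/10).
air handling unit: 82.8 − 20·log₁₀(3.5/1.6) = 82.8 − 6.80 = 76.00 dB(A).
blower: 76.1 − 20·log₁₀(21.6/2.7) = 76.1 − 18.06 = 58.04 dB(A).
CNC lathe: 83.5 − 20·log₁₀(12.3/2.5) = 83.5 − 13.84 = 69.66 dB(A).
Σ 10^(L/10) = 4.971e+07 → L_total = 10·log₁₀(4.971e+07) = 76.96 dB(A).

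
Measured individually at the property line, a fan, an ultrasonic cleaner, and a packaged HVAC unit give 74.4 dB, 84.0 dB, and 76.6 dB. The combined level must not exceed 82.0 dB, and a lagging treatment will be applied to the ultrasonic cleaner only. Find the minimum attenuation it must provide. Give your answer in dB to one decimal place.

4.7 dB

Fixed contribution from the other sources: Σ 10^(L/10) = 10^(74.4/10) + 10^(76.6/10) = 7.325e+07 (78.65 dB).
To meet 82.0 dB overall, the treated ultrasonic cleaner may contribute at most 10^(82.0/10) − 7.325e+07 = 8.524e+07, i.e. 79.31 dB.
So the ultrasonic cleaner must be reduced from 84.0 to 79.31 dB: IL = 4.69 dB.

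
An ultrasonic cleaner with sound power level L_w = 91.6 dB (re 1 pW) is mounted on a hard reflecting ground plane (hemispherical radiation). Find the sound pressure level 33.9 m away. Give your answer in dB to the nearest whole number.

53 dB

The power spreads over a hemisphere of area 2π·r², so L_p = L_w − 10·log₁₀(2π·r²).
2π·r² = 7221 m², 10·log₁₀ of that is 38.586 dB.
L_p = 91.6 − 38.586 = 53.01 dB.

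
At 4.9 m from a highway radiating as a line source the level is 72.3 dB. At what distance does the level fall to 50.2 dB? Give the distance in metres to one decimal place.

794.7 m

For a line source L₁ − L₂ = 10·log₁₀(r₂/r₁), so r₂ = r₁·10^((L₁−L₂)/10).
r₂ = 4.9·10^((72.3−50.2)/10) = 4.9·10^(22.1/10) = 794.69 m.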